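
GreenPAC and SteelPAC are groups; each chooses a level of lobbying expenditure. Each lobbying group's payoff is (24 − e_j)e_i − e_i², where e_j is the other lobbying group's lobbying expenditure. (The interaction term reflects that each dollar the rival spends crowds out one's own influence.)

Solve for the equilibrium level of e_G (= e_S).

8

GreenPAC's payoff is (24 − e_S)e_G − e_G².
∂π/∂e_G = 24 − e_S − 2e_G = 0, so e_G = 12 − 0.5e_S.
The game is symmetric, so in equilibrium e_S = e_G: the reaction function gives 1.5e_G = 12, hence e_G = 8.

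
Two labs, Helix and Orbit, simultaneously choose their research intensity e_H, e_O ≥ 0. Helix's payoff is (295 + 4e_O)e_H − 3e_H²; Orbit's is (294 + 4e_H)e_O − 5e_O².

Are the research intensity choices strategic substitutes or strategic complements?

Expanding Helix's payoff: 295e_H + 4e_Oe_H − 3e_H².
∂π/∂e_H = 295 + 4e_O − 6e_H = 0, so e_H = 295/6 + (2/3)e_O.
The best-response slope de_H/de_O = 2/3 > 0: the reaction function is upward-sloping, so the choices are strategic complements.

strategic complements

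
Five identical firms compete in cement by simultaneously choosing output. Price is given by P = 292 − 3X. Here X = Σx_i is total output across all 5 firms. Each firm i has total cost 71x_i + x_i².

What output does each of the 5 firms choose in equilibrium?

11.05

A representative firm's profit is π_i = x_i(292 − 3X) − 71x_i − x_i², with X = x_i + Σ_{j≠i} x_j.
First-order condition: 221 − 8x_i − 3Σ_{j≠i} x_j = 0.
Imposing symmetry (x_j = x for all j) turns Σ_{j≠i} x_j into 4x, so 221 = 20x and x = 11.05.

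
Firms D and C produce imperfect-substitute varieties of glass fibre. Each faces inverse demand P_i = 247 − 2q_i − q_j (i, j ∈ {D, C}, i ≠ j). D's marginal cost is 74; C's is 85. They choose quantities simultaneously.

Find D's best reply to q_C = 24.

37.25

Firm D's profit: π = q_D(247 − 2q_D − q_C) − 74q_D.
∂π/∂q_D = 173 − 4q_D − q_C = 0 ⇒ q_D = 43.25 − 0.25q_C.
At q_C = 24: q_D = 43.25 − 0.25·24 = 37.25.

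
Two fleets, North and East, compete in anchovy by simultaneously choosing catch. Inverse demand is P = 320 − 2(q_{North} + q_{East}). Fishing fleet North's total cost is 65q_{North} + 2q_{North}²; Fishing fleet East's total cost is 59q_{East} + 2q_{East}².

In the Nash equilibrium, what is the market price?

Fishing fleet North's profit: π = q_{North}(320 − 2(q_{North} + q_{East})) − 65q_{North} − 2q_{North}².
∂π/∂q_{North} = 255 − 8q_{North} − 2q_{East} = 0, so q_{North} = 31.875 − 0.25q_{East}.
By the same steps for East: q_{East} = 32.625 − 0.25q_{North}.
Solving the two reaction functions simultaneously: (1 − (−0.25)(−0.25))q_{North} = 31.875 − 0.25·32.625, so 0.9375q_{North} = 759/32 and q_{North} = 25.3.
Then q_{East} = 32.625 − 0.25·25.3 = 26.3.
Equilibrium price: P = 320 − 2·51.6 = 216.8.

216.8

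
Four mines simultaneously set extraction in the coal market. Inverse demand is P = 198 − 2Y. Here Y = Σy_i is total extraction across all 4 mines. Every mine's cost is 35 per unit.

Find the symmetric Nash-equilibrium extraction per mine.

A representative mine's profit is π_i = y_i(198 − 2Y) − 35y_i, with Y = y_i + Σ_{j≠i} y_j.
First-order condition: 163 − 4y_i − 2Σ_{j≠i} y_j = 0.
With identical mines, set every y_j = y: then 163 − 4y − 6y = 0, i.e. y = 163/10 = 16.3.

16.3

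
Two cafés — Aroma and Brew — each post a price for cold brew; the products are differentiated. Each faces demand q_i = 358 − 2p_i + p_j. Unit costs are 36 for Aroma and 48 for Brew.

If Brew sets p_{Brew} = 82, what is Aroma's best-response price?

128

Aroma's profit: π = (p_{Aroma} − 36)(358 − 2p_{Aroma} + p_{Brew}).
∂π/∂p_{Aroma} = 430 − 4p_{Aroma} + p_{Brew} = 0 ⇒ p_{Aroma} = 107.5 + 0.25p_{Brew}.
At p_{Brew} = 82: p_{Aroma} = 107.5 + 0.25·82 = 128.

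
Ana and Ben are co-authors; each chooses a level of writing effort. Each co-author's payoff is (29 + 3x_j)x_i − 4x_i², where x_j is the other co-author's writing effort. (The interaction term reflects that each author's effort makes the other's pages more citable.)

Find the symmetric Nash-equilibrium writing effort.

5.8

Ana's payoff is (29 + 3x_B)x_A − 4x_A².
∂π/∂x_A = 29 + 3x_B − 8x_A = 0, so x_A = 3.625 + 0.375x_B.
Setting x_A = x_B in the reaction function: x_A = 3.625 + 0.375x_A, so x_A = 3.625 / 0.625 = 5.8.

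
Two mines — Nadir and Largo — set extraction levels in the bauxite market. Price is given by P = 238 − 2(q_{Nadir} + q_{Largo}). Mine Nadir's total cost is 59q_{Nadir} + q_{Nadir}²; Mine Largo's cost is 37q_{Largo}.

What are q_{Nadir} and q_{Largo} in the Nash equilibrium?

Mine Nadir's profit: π = q_{Nadir}(238 − 2(q_{Nadir} + q_{Largo})) − 59q_{Nadir} − q_{Nadir}².
∂π/∂q_{Nadir} = 179 − 6q_{Nadir} − 2q_{Largo} = 0, so q_{Nadir} = 179/6 − (1/3)q_{Largo}.
For Largo: ∂π/∂q_{Largo} = 201 − 4q_{Largo} − 2q_{Nadir} = 0 ⇒ q_{Largo} = 50.25 − 0.5q_{Nadir}.
Substituting the second reaction function into the first: q_{Nadir} = 179/6 − (1/3)(50.25 − 0.5q_{Nadir}), which gives (5/6)q_{Nadir} = 157/12 ⇒ q_{Nadir} = 15.7.
Then q_{Largo} = 50.25 − 0.5·15.7 = 42.4.

15.7, 42.4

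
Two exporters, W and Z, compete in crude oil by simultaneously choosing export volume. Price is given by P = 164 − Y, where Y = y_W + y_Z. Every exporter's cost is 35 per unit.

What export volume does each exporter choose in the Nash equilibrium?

43

Exporter W's profit: π = y_W(164 − (y_W + y_Z)) − 35y_W.
∂π/∂y_W = 129 − 2y_W − y_Z = 0, so y_W = 64.5 − 0.5y_Z.
Setting y_W = y_Z in the reaction function: y_W = 64.5 − 0.5y_W, so y_W = 64.5 / 1.5 = 43.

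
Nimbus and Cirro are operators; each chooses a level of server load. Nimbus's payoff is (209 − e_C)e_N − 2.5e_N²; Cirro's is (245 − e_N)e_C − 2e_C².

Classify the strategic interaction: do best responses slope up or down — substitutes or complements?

strategic substitutes

Expanding Nimbus's payoff: 209e_N − e_Ce_N − 2.5e_N².
∂π/∂e_N = 209 − e_C − 5e_N = 0, so e_N = 41.8 − 0.2e_C.
The best-response slope de_N/de_C = −0.2 < 0: the reaction function is downward-sloping, so the choices are strategic substitutes.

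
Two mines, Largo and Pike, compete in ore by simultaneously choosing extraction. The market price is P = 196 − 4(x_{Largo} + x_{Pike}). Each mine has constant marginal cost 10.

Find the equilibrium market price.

72

Mine Largo's profit: π = x_{Largo}(196 − 4(x_{Largo} + x_{Pike})) − 10x_{Largo}.
∂π/∂x_{Largo} = 186 − 8x_{Largo} − 4x_{Pike} = 0, so x_{Largo} = 23.25 − 0.5x_{Pike}.
By symmetry x_{Pike} = x_{Largo}; substituting into the reaction function, 1.5x_{Largo} = 23.25 and x_{Largo} = 15.5.
Equilibrium price: P = 196 − 4·31 = 72.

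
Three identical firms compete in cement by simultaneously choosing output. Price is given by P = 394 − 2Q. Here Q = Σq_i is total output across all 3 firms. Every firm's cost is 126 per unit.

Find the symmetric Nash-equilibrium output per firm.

A representative firm's profit is π_i = q_i(394 − 2Q) − 126q_i, with Q = q_i + Σ_{j≠i} q_j.
First-order condition: 268 − 4q_i − 2Σ_{j≠i} q_j = 0.
Imposing symmetry (q_j = q for all j) turns Σ_{j≠i} q_j into 2q, so 268 = 8q and q = 33.5.

33.5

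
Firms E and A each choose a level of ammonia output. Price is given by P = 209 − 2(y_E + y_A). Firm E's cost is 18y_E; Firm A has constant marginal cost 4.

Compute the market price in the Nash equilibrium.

Firm E's profit: π = y_E(209 − 2(y_E + y_A)) − 18y_E.
∂π/∂y_E = 191 − 4y_E − 2y_A = 0, so y_E = 47.75 − 0.5y_A.
By the same steps for A: y_A = 51.25 − 0.5y_E.
Solving the two reaction functions simultaneously: (1 − (−0.5)(−0.5))y_E = 47.75 − 0.5·51.25, so 0.75y_E = 22.125 and y_E = 29.5.
Then y_A = 51.25 − 0.5·29.5 = 36.5.
Equilibrium price: P = 209 − 2·66 = 77.

77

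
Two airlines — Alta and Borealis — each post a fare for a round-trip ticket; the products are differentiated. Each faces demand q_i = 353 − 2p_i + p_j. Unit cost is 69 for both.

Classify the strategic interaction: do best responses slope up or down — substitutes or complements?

strategic complements

Alta's profit: π = (p_{Alta} − 69)(353 − 2p_{Alta} + p_{Borealis}).
∂π/∂p_{Alta} = 491 − 4p_{Alta} + p_{Borealis} = 0 ⇒ p_{Alta} = 122.75 + 0.25p_{Borealis}.
The best-response slope dp_{Alta}/dp_{Borealis} = 0.25 > 0: the reaction function is upward-sloping, so the choices are strategic complements.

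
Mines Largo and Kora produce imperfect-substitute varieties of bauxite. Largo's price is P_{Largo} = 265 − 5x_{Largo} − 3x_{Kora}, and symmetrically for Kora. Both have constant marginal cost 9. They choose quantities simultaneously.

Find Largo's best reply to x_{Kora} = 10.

Mine Largo's profit: π = x_{Largo}(265 − 5x_{Largo} − 3x_{Kora}) − 9x_{Largo}.
∂π/∂x_{Largo} = 256 − 10x_{Largo} − 3x_{Kora} = 0 ⇒ x_{Largo} = 25.6 − 0.3x_{Kora}.
At x_{Kora} = 10: x_{Largo} = 25.6 − 0.3·10 = 22.6.

22.6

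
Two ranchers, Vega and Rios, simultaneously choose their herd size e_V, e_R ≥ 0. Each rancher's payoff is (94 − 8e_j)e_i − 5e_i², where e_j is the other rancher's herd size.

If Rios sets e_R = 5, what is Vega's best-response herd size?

5.4

Vega's payoff is (94 − 8e_R)e_V − 5e_V².
∂π/∂e_V = 94 − 8e_R − 10e_V = 0, so e_V = 9.4 − 0.8e_R.
At e_R = 5: e_V = 9.4 − 0.8·5 = 5.4.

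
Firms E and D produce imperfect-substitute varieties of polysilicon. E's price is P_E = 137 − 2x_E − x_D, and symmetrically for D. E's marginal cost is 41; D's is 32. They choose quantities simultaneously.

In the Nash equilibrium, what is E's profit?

691.92

Firm E's profit: π = x_E(137 − 2x_E − x_D) − 41x_E.
∂π/∂x_E = 96 − 4x_E − x_D = 0 ⇒ x_E = 24 − 0.25x_D.
Similarly x_D = 26.25 − 0.25x_E.
Substituting the second reaction function into the first: x_E = 24 − 0.25(26.25 − 0.25x_E), which gives 0.9375x_E = 17.4375 ⇒ x_E = 18.6.
Then x_D = 26.25 − 0.25·18.6 = 21.6.
P_E = 137 − 2·18.6 − 21.6 = 78.2.
Profit = (78.2 − 41)·18.6 = 691.92.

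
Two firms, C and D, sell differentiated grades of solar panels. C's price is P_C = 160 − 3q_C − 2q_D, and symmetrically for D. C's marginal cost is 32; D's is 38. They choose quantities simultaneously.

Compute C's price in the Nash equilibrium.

81.125

Firm C's profit: π = q_C(160 − 3q_C − 2q_D) − 32q_C.
∂π/∂q_C = 128 − 6q_C − 2q_D = 0 ⇒ q_C = 64/3 − (1/3)q_D.
Similarly q_D = 61/3 − (1/3)q_C.
Substituting the second reaction function into the first: q_C = 64/3 − (1/3)(61/3 − (1/3)q_C), which gives (8/9)q_C = 131/9 ⇒ q_C = 16.375.
Then q_D = 61/3 − (1/3)·16.375 = 14.875.
P_C = 160 − 3·16.375 − 2·14.875 = 81.125.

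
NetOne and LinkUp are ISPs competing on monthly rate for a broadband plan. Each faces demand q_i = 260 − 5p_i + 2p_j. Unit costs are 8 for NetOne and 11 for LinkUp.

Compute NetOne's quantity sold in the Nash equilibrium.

149.0625

NetOne's profit: π = (p_{NetOne} − 8)(260 − 5p_{NetOne} + 2p_{LinkUp}).
∂π/∂p_{NetOne} = 300 − 10p_{NetOne} + 2p_{LinkUp} = 0 ⇒ p_{NetOne} = 30 + 0.2p_{LinkUp}.
Similarly p_{LinkUp} = 31.5 + 0.2p_{NetOne}.
Plugging p_{LinkUp} into NetOne's best response: p_{NetOne} = 30 + 0.2(31.5 + 0.2p_{NetOne}) ⇒ 0.96p_{NetOne} = 36.3, so p_{NetOne} = 37.8125.
Then p_{LinkUp} = 31.5 + 0.2·37.8125 = 39.0625.
q_{NetOne} = 260 − 5·37.8125 + 2·39.0625 = 149.0625.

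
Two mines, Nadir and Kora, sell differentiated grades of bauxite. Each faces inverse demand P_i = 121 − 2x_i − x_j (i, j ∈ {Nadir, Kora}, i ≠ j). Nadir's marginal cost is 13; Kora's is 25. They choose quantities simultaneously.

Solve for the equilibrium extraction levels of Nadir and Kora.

Mine Nadir's profit: π = x_{Nadir}(121 − 2x_{Nadir} − x_{Kora}) − 13x_{Nadir}.
∂π/∂x_{Nadir} = 108 − 4x_{Nadir} − x_{Kora} = 0 ⇒ x_{Nadir} = 27 − 0.25x_{Kora}.
Similarly x_{Kora} = 24 − 0.25x_{Nadir}.
Plugging x_{Kora} into Nadir's best response: x_{Nadir} = 27 − 0.25(24 − 0.25x_{Nadir}) ⇒ 0.9375x_{Nadir} = 21, so x_{Nadir} = 22.4.
Then x_{Kora} = 24 − 0.25·22.4 = 18.4.

22.4, 18.4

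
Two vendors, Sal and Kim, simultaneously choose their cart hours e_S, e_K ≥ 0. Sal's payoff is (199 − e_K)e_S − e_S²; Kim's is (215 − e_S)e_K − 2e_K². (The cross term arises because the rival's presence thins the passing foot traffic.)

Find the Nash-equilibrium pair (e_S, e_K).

Expanding Sal's payoff: 199e_S − e_Ke_S − e_S².
∂π/∂e_S = 199 − e_K − 2e_S = 0, so e_S = 99.5 − 0.5e_K.
Likewise for Kim: e_K = 53.75 − 0.25e_S.
Plugging e_K into Sal's best response: e_S = 99.5 − 0.5(53.75 − 0.25e_S) ⇒ 0.875e_S = 72.625, so e_S = 83.
Then e_K = 53.75 − 0.25·83 = 33.

83, 33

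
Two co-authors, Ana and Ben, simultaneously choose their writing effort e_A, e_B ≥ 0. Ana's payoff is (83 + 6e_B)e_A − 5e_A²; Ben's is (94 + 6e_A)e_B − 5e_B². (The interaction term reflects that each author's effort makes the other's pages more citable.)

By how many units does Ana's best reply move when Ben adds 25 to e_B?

Expanding Ana's payoff: 83e_A + 6e_Be_A − 5e_A².
∂π/∂e_A = 83 + 6e_B − 10e_A = 0, so e_A = 8.3 + 0.6e_B.
The reaction-function slope is 0.6, so a 25-unit rise in e_B moves e_A by 0.6 × 25 = 15. Ana's best response rises — the actions are strategic complements.

15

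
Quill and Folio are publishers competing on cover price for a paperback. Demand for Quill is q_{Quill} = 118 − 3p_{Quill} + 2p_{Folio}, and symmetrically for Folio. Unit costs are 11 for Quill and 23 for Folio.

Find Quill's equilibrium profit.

Quill's profit: π = (p_{Quill} − 11)(118 − 3p_{Quill} + 2p_{Folio}).
∂π/∂p_{Quill} = 151 − 6p_{Quill} + 2p_{Folio} = 0 ⇒ p_{Quill} = 151/6 + (1/3)p_{Folio}.
Similarly p_{Folio} = 187/6 + (1/3)p_{Quill}.
Plugging p_{Folio} into Quill's best response: p_{Quill} = 151/6 + (1/3)(187/6 + (1/3)p_{Quill}) ⇒ (8/9)p_{Quill} = 320/9, so p_{Quill} = 40.
Then p_{Folio} = 187/6 + (1/3)·40 = 44.5.
q_{Quill} = 118 − 3·40 + 2·44.5 = 87.
Profit = (40 − 11)·87 = 2523.

2523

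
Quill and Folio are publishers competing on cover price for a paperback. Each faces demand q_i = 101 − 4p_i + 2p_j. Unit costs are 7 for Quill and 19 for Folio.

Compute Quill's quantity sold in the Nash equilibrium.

64.4

Quill's profit: π = (p_{Quill} − 7)(101 − 4p_{Quill} + 2p_{Folio}).
∂π/∂p_{Quill} = 129 − 8p_{Quill} + 2p_{Folio} = 0 ⇒ p_{Quill} = 16.125 + 0.25p_{Folio}.
Similarly p_{Folio} = 22.125 + 0.25p_{Quill}.
Substituting the second reaction function into the first: p_{Quill} = 16.125 + 0.25(22.125 + 0.25p_{Quill}), which gives 0.9375p_{Quill} = 693/32 ⇒ p_{Quill} = 23.1.
Then p_{Folio} = 22.125 + 0.25·23.1 = 27.9.
q_{Quill} = 101 − 4·23.1 + 2·27.9 = 64.4.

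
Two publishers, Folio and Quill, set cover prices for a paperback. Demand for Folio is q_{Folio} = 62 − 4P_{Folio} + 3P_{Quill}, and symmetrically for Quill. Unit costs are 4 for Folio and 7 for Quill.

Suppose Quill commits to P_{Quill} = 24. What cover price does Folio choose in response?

18.75

Folio's profit: π = (P_{Folio} − 4)(62 − 4P_{Folio} + 3P_{Quill}).
∂π/∂P_{Folio} = 78 − 8P_{Folio} + 3P_{Quill} = 0 ⇒ P_{Folio} = 9.75 + 0.375P_{Quill}.
At P_{Quill} = 24: P_{Folio} = 9.75 + 0.375·24 = 18.75.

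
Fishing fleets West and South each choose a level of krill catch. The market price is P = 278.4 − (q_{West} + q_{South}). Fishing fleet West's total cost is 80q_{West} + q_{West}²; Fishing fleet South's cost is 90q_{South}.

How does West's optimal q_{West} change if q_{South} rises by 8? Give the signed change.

Fishing fleet West's profit: π = q_{West}(278.4 − (q_{West} + q_{South})) − 80q_{West} − q_{West}².
∂π/∂q_{West} = 198.4 − 4q_{West} − q_{South} = 0, so q_{West} = 49.6 − 0.25q_{South}.
The reaction-function slope is −0.25, so an 8-unit rise in q_{South} moves q_{West} by −0.25 × 8 = −2. West's best response falls — the actions are strategic substitutes.

-2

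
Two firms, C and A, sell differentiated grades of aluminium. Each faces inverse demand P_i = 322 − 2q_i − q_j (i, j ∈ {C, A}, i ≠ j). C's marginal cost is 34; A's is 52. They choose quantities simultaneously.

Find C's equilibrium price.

Firm C's profit: π = q_C(322 − 2q_C − q_A) − 34q_C.
∂π/∂q_C = 288 − 4q_C − q_A = 0 ⇒ q_C = 72 − 0.25q_A.
Similarly q_A = 67.5 − 0.25q_C.
Substituting the second reaction function into the first: q_C = 72 − 0.25(67.5 − 0.25q_C), which gives 0.9375q_C = 55.125 ⇒ q_C = 58.8.
Then q_A = 67.5 − 0.25·58.8 = 52.8.
P_C = 322 − 2·58.8 − 52.8 = 151.6.

151.6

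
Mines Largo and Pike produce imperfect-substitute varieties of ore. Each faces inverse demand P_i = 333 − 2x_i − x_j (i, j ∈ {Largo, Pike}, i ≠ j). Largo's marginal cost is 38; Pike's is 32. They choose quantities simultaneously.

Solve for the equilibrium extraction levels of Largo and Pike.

58.6, 60.6

Mine Largo's profit: π = x_{Largo}(333 − 2x_{Largo} − x_{Pike}) − 38x_{Largo}.
∂π/∂x_{Largo} = 295 − 4x_{Largo} − x_{Pike} = 0 ⇒ x_{Largo} = 73.75 − 0.25x_{Pike}.
Similarly x_{Pike} = 75.25 − 0.25x_{Largo}.
Plugging x_{Pike} into Largo's best response: x_{Largo} = 73.75 − 0.25(75.25 − 0.25x_{Largo}) ⇒ 0.9375x_{Largo} = 54.9375, so x_{Largo} = 58.6.
Then x_{Pike} = 75.25 − 0.25·58.6 = 60.6.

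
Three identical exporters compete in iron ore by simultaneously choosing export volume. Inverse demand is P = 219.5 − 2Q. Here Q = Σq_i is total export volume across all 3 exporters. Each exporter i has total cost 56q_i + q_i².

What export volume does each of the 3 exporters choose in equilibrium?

A representative exporter's profit is π_i = q_i(219.5 − 2Q) − 56q_i − q_i², with Q = q_i + Σ_{j≠i} q_j.
First-order condition: 163.5 − 6q_i − 2Σ_{j≠i} q_j = 0.
Imposing symmetry (q_j = q for all j) turns Σ_{j≠i} q_j into 2q, so 163.5 = 10q and q = 16.35.

16.35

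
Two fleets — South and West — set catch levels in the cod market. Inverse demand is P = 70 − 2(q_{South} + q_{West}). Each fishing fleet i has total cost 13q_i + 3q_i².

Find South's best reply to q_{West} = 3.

5.1

Fishing fleet South's profit: π = q_{South}(70 − 2(q_{South} + q_{West})) − 13q_{South} − 3q_{South}².
∂π/∂q_{South} = 57 − 10q_{South} − 2q_{West} = 0, so q_{South} = 5.7 − 0.2q_{West}.
At q_{West} = 3: q_{South} = 5.7 − 0.2·3 = 5.1.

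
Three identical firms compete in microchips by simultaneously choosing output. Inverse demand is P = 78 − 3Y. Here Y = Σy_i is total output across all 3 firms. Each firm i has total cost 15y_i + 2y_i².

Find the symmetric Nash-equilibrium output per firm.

A representative firm's profit is π_i = y_i(78 − 3Y) − 15y_i − 2y_i², with Y = y_i + Σ_{j≠i} y_j.
First-order condition: 63 − 10y_i − 3Σ_{j≠i} y_j = 0.
In a symmetric equilibrium every firm chooses the same y, so Σ_{j≠i} y_j = 2y. The condition becomes 63 − 16y = 0, giving y = 63/16 = 3.9375.

3.9375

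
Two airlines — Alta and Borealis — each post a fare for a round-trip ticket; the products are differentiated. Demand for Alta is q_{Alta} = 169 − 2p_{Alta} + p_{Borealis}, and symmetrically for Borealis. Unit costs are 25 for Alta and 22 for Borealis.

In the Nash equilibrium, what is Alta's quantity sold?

Alta's profit: π = (p_{Alta} − 25)(169 − 2p_{Alta} + p_{Borealis}).
∂π/∂p_{Alta} = 219 − 4p_{Alta} + p_{Borealis} = 0 ⇒ p_{Alta} = 54.75 + 0.25p_{Borealis}.
Similarly p_{Borealis} = 53.25 + 0.25p_{Alta}.
Substituting the second reaction function into the first: p_{Alta} = 54.75 + 0.25(53.25 + 0.25p_{Alta}), which gives 0.9375p_{Alta} = 68.0625 ⇒ p_{Alta} = 72.6.
Then p_{Borealis} = 53.25 + 0.25·72.6 = 71.4.
q_{Alta} = 169 − 2·72.6 + 71.4 = 95.2.

95.2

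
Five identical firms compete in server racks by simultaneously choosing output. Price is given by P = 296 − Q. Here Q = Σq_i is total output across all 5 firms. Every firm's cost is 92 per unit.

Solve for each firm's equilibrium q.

34

A representative firm's profit is π_i = q_i(296 − Q) − 92q_i, with Q = q_i + Σ_{j≠i} q_j.
First-order condition: 204 − 2q_i − Σ_{j≠i} q_j = 0.
With identical firms, set every q_j = q: then 204 − 2q − 4q = 0, i.e. q = 204/6 = 34.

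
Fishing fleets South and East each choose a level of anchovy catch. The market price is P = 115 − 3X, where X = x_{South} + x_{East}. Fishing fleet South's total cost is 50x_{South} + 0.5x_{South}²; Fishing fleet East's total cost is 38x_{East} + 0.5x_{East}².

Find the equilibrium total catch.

Fishing fleet South's profit: π = x_{South}(115 − 3(x_{South} + x_{East})) − 50x_{South} − 0.5x_{South}².
∂π/∂x_{South} = 65 − 7x_{South} − 3x_{East} = 0, so x_{South} = 65/7 − (3/7)x_{East}.
By the same steps for East: x_{East} = 11 − (3/7)x_{South}.
Substituting the second reaction function into the first: x_{South} = 65/7 − (3/7)(11 − (3/7)x_{South}), which gives (40/49)x_{South} = 32/7 ⇒ x_{South} = 5.6.
Then x_{East} = 11 − (3/7)·5.6 = 8.6.
Total catch: 5.6 + 8.6 = 14.2.

14.2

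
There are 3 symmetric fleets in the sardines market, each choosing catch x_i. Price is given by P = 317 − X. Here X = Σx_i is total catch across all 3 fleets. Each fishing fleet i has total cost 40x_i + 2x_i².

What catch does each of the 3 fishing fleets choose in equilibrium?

34.625

A representative fishing fleet's profit is π_i = x_i(317 − X) − 40x_i − 2x_i², with X = x_i + Σ_{j≠i} x_j.
First-order condition: 277 − 6x_i − Σ_{j≠i} x_j = 0.
With identical fishing fleets, set every x_j = x: then 277 − 6x − 2x = 0, i.e. x = 277/8 = 34.625.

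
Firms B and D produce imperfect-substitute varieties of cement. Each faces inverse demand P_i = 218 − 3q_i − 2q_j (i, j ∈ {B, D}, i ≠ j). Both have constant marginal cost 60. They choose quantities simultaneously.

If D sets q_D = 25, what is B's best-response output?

18

Firm B's profit: π = q_B(218 − 3q_B − 2q_D) − 60q_B.
∂π/∂q_B = 158 − 6q_B − 2q_D = 0 ⇒ q_B = 79/3 − (1/3)q_D.
At q_D = 25: q_B = 79/3 − (1/3)·25 = 18.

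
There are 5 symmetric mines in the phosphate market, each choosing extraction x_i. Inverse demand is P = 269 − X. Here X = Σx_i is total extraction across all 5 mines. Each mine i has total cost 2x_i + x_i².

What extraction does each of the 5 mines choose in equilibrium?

A representative mine's profit is π_i = x_i(269 − X) − 2x_i − x_i², with X = x_i + Σ_{j≠i} x_j.
First-order condition: 267 − 4x_i − Σ_{j≠i} x_j = 0.
Imposing symmetry (x_j = x for all j) turns Σ_{j≠i} x_j into 4x, so 267 = 8x and x = 33.375.

33.375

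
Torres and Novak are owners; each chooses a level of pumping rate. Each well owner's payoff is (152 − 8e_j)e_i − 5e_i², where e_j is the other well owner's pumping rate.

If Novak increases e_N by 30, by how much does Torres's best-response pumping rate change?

-24

Torres's payoff is (152 − 8e_N)e_T − 5e_T².
∂π/∂e_T = 152 − 8e_N − 10e_T = 0, so e_T = 15.2 − 0.8e_N.
The reaction-function slope is −0.8, so a 30-unit rise in e_N moves e_T by −0.8 × 30 = −24. Torres's best response falls — the actions are strategic substitutes.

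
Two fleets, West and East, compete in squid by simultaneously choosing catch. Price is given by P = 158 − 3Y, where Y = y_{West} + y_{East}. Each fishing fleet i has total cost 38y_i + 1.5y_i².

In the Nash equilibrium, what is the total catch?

20

Fishing fleet West's profit: π = y_{West}(158 − 3(y_{West} + y_{East})) − 38y_{West} − 1.5y_{West}².
∂π/∂y_{West} = 120 − 9y_{West} − 3y_{East} = 0, so y_{West} = 40/3 − (1/3)y_{East}.
Setting y_{West} = y_{East} in the reaction function: y_{West} = 40/3 − (1/3)y_{West}, so y_{West} = (40/3) / (4/3) = 10.
Total catch: 10 + 10 = 20.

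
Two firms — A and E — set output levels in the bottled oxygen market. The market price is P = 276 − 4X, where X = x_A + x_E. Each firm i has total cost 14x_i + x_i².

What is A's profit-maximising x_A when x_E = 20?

Firm A's profit: π = x_A(276 − 4(x_A + x_E)) − 14x_A − x_A².
∂π/∂x_A = 262 − 10x_A − 4x_E = 0, so x_A = 26.2 − 0.4x_E.
At x_E = 20: x_A = 26.2 − 0.4·20 = 18.2.

18.2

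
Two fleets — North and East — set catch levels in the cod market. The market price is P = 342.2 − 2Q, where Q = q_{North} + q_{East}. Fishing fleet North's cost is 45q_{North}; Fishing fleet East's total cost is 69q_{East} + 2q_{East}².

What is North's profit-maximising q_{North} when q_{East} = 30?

59.3

Fishing fleet North's profit: π = q_{North}(342.2 − 2(q_{North} + q_{East})) − 45q_{North}.
∂π/∂q_{North} = 297.2 − 4q_{North} − 2q_{East} = 0, so q_{North} = 74.3 − 0.5q_{East}.
At q_{East} = 30: q_{North} = 74.3 − 0.5·30 = 59.3.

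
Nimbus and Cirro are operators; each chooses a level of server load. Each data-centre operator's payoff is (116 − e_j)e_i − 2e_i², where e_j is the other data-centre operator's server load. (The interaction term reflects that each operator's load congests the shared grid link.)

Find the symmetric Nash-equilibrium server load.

Nimbus's payoff is (116 − e_C)e_N − 2e_N².
∂π/∂e_N = 116 − e_C − 4e_N = 0, so e_N = 29 − 0.25e_C.
The game is symmetric, so in equilibrium e_C = e_N: the reaction function gives 1.25e_N = 29, hence e_N = 23.2.

23.2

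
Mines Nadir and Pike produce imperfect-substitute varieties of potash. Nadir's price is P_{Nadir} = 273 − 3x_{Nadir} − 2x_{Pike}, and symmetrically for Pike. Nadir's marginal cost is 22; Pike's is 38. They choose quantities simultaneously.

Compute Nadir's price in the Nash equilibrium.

119.125

Mine Nadir's profit: π = x_{Nadir}(273 − 3x_{Nadir} − 2x_{Pike}) − 22x_{Nadir}.
∂π/∂x_{Nadir} = 251 − 6x_{Nadir} − 2x_{Pike} = 0 ⇒ x_{Nadir} = 251/6 − (1/3)x_{Pike}.
Similarly x_{Pike} = 235/6 − (1/3)x_{Nadir}.
Substituting the second reaction function into the first: x_{Nadir} = 251/6 − (1/3)(235/6 − (1/3)x_{Nadir}), which gives (8/9)x_{Nadir} = 259/9 ⇒ x_{Nadir} = 32.375.
Then x_{Pike} = 235/6 − (1/3)·32.375 = 28.375.
P_{Nadir} = 273 − 3·32.375 − 2·28.375 = 119.125.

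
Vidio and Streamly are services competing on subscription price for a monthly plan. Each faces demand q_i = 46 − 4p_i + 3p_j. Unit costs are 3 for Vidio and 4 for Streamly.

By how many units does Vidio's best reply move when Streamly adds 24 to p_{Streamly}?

9

Vidio's profit: π = (p_{Vidio} − 3)(46 − 4p_{Vidio} + 3p_{Streamly}).
∂π/∂p_{Vidio} = 58 − 8p_{Vidio} + 3p_{Streamly} = 0 ⇒ p_{Vidio} = 7.25 + 0.375p_{Streamly}.
The reaction-function slope is 0.375, so a 24-unit rise in p_{Streamly} moves p_{Vidio} by 0.375 × 24 = 9. Vidio's best response rises — the actions are strategic complements.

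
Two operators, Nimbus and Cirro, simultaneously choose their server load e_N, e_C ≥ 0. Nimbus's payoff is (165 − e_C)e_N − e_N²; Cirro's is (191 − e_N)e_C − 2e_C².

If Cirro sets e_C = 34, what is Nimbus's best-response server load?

65.5

Expanding Nimbus's payoff: 165e_N − e_Ce_N − e_N².
∂π/∂e_N = 165 − e_C − 2e_N = 0, so e_N = 82.5 − 0.5e_C.
At e_C = 34: e_N = 82.5 − 0.5·34 = 65.5.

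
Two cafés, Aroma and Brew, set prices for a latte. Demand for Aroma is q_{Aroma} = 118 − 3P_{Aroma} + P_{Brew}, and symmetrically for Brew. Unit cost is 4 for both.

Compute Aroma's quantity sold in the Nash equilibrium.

Aroma's profit: π = (P_{Aroma} − 4)(118 − 3P_{Aroma} + P_{Brew}).
∂π/∂P_{Aroma} = 130 − 6P_{Aroma} + P_{Brew} = 0 ⇒ P_{Aroma} = 65/3 + (1/6)P_{Brew}.
The game is symmetric, so in equilibrium P_{Brew} = P_{Aroma}: the reaction function gives (5/6)P_{Aroma} = 65/3, hence P_{Aroma} = 26.
q_{Aroma} = 118 − 3·26 + 26 = 66.

66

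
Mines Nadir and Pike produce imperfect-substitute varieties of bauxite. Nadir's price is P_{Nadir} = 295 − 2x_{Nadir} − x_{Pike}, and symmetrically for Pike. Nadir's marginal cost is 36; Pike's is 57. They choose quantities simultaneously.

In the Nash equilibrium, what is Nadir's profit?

5660.48

Mine Nadir's profit: π = x_{Nadir}(295 − 2x_{Nadir} − x_{Pike}) − 36x_{Nadir}.
∂π/∂x_{Nadir} = 259 − 4x_{Nadir} − x_{Pike} = 0 ⇒ x_{Nadir} = 64.75 − 0.25x_{Pike}.
Similarly x_{Pike} = 59.5 − 0.25x_{Nadir}.
Plugging x_{Pike} into Nadir's best response: x_{Nadir} = 64.75 − 0.25(59.5 − 0.25x_{Nadir}) ⇒ 0.9375x_{Nadir} = 49.875, so x_{Nadir} = 53.2.
Then x_{Pike} = 59.5 − 0.25·53.2 = 46.2.
P_{Nadir} = 295 − 2·53.2 − 46.2 = 142.4.
Profit = (142.4 − 36)·53.2 = 5660.48.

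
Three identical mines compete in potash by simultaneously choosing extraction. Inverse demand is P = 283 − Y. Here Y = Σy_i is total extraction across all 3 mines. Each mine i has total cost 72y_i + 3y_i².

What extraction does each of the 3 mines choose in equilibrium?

A representative mine's profit is π_i = y_i(283 − Y) − 72y_i − 3y_i², with Y = y_i + Σ_{j≠i} y_j.
First-order condition: 211 − 8y_i − Σ_{j≠i} y_j = 0.
In a symmetric equilibrium every mine chooses the same y, so Σ_{j≠i} y_j = 2y. The condition becomes 211 − 10y = 0, giving y = 211/10 = 21.1.

21.1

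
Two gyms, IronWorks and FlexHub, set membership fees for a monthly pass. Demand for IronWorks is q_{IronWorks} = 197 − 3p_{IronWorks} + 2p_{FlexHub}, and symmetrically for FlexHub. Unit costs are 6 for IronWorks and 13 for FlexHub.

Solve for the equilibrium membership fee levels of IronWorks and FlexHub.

IronWorks's profit: π = (p_{IronWorks} − 6)(197 − 3p_{IronWorks} + 2p_{FlexHub}).
∂π/∂p_{IronWorks} = 215 − 6p_{IronWorks} + 2p_{FlexHub} = 0 ⇒ p_{IronWorks} = 215/6 + (1/3)p_{FlexHub}.
Similarly p_{FlexHub} = 118/3 + (1/3)p_{IronWorks}.
Solving the two reaction functions simultaneously: (1 − (1/3)(1/3))p_{IronWorks} = 215/6 + (1/3)·(118/3), so (8/9)p_{IronWorks} = 881/18 and p_{IronWorks} = 55.0625.
Then p_{FlexHub} = 118/3 + (1/3)·55.0625 = 57.6875.

55.0625, 57.6875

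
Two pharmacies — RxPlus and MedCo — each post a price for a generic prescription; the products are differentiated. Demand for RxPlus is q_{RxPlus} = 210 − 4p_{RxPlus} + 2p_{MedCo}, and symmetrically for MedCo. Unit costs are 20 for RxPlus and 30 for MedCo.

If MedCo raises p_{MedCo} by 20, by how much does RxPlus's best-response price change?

RxPlus's profit: π = (p_{RxPlus} − 20)(210 − 4p_{RxPlus} + 2p_{MedCo}).
∂π/∂p_{RxPlus} = 290 − 8p_{RxPlus} + 2p_{MedCo} = 0 ⇒ p_{RxPlus} = 36.25 + 0.25p_{MedCo}.
The reaction-function slope is 0.25, so a 20-unit rise in p_{MedCo} moves p_{RxPlus} by 0.25 × 20 = 5. RxPlus's best response rises — the actions are strategic complements.

5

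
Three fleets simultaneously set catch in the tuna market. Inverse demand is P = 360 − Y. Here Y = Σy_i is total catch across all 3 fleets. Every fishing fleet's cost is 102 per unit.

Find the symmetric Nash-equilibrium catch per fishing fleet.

A representative fishing fleet's profit is π_i = y_i(360 − Y) − 102y_i, with Y = y_i + Σ_{j≠i} y_j.
First-order condition: 258 − 2y_i − Σ_{j≠i} y_j = 0.
Imposing symmetry (y_j = y for all j) turns Σ_{j≠i} y_j into 2y, so 258 = 4y and y = 64.5.

64.5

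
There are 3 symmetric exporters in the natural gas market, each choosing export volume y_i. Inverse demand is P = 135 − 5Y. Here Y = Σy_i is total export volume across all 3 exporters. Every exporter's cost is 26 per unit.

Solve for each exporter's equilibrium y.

5.45

A representative exporter's profit is π_i = y_i(135 − 5Y) − 26y_i, with Y = y_i + Σ_{j≠i} y_j.
First-order condition: 109 − 10y_i − 5Σ_{j≠i} y_j = 0.
Imposing symmetry (y_j = y for all j) turns Σ_{j≠i} y_j into 2y, so 109 = 20y and y = 5.45.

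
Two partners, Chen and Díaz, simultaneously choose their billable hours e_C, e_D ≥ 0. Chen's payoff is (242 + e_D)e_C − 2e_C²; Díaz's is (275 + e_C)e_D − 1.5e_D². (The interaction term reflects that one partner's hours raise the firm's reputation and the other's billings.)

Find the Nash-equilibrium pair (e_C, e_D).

Expanding Chen's payoff: 242e_C + e_De_C − 2e_C².
∂π/∂e_C = 242 + e_D − 4e_C = 0, so e_C = 60.5 + 0.25e_D.
Likewise for Díaz: e_D = 275/3 + (1/3)e_C.
Plugging e_D into Chen's best response: e_C = 60.5 + 0.25(275/3 + (1/3)e_C) ⇒ (11/12)e_C = 1001/12, so e_C = 91.
Then e_D = 275/3 + (1/3)·91 = 122.

91, 122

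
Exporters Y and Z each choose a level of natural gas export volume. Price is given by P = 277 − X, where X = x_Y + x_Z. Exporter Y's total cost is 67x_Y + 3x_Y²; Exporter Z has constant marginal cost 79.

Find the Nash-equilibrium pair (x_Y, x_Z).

14.8, 91.6

Exporter Y's profit: π = x_Y(277 − (x_Y + x_Z)) − 67x_Y − 3x_Y².
∂π/∂x_Y = 210 − 8x_Y − x_Z = 0, so x_Y = 26.25 − 0.125x_Z.
For Z: ∂π/∂x_Z = 198 − 2x_Z − x_Y = 0 ⇒ x_Z = 99 − 0.5x_Y.
Plugging x_Z into Y's best response: x_Y = 26.25 − 0.125(99 − 0.5x_Y) ⇒ 0.9375x_Y = 13.875, so x_Y = 14.8.
Then x_Z = 99 − 0.5·14.8 = 91.6.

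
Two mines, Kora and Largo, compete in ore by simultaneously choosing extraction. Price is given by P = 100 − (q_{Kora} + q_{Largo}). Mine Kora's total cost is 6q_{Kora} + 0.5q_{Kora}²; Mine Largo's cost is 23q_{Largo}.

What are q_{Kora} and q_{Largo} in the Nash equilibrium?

22.2, 27.4

Mine Kora's profit: π = q_{Kora}(100 − (q_{Kora} + q_{Largo})) − 6q_{Kora} − 0.5q_{Kora}².
∂π/∂q_{Kora} = 94 − 3q_{Kora} − q_{Largo} = 0, so q_{Kora} = 94/3 − (1/3)q_{Largo}.
For Largo: ∂π/∂q_{Largo} = 77 − 2q_{Largo} − q_{Kora} = 0 ⇒ q_{Largo} = 38.5 − 0.5q_{Kora}.
Plugging q_{Largo} into Kora's best response: q_{Kora} = 94/3 − (1/3)(38.5 − 0.5q_{Kora}) ⇒ (5/6)q_{Kora} = 18.5, so q_{Kora} = 22.2.
Then q_{Largo} = 38.5 − 0.5·22.2 = 27.4.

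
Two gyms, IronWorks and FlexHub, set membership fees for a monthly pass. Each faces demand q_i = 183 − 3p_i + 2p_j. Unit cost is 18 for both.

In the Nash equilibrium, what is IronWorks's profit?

IronWorks's profit: π = (p_{IronWorks} − 18)(183 − 3p_{IronWorks} + 2p_{FlexHub}).
∂π/∂p_{IronWorks} = 237 − 6p_{IronWorks} + 2p_{FlexHub} = 0 ⇒ p_{IronWorks} = 39.5 + (1/3)p_{FlexHub}.
The game is symmetric, so in equilibrium p_{FlexHub} = p_{IronWorks}: the reaction function gives (2/3)p_{IronWorks} = 39.5, hence p_{IronWorks} = 59.25.
q_{IronWorks} = 183 − 3·59.25 + 2·59.25 = 123.75.
Profit = (59.25 − 18)·123.75 = 5104.6875.

5104.6875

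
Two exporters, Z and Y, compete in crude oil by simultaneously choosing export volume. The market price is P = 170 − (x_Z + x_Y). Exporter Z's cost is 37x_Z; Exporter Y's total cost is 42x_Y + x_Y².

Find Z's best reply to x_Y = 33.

50

Exporter Z's profit: π = x_Z(170 − (x_Z + x_Y)) − 37x_Z.
∂π/∂x_Z = 133 − 2x_Z − x_Y = 0, so x_Z = 66.5 − 0.5x_Y.
At x_Y = 33: x_Z = 66.5 − 0.5·33 = 50.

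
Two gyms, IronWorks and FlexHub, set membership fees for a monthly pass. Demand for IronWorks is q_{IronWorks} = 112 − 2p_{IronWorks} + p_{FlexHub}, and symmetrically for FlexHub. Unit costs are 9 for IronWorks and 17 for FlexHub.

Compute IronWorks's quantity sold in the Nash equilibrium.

IronWorks's profit: π = (p_{IronWorks} − 9)(112 − 2p_{IronWorks} + p_{FlexHub}).
∂π/∂p_{IronWorks} = 130 − 4p_{IronWorks} + p_{FlexHub} = 0 ⇒ p_{IronWorks} = 32.5 + 0.25p_{FlexHub}.
Similarly p_{FlexHub} = 36.5 + 0.25p_{IronWorks}.
Solving the two reaction functions simultaneously: (1 − (0.25)(0.25))p_{IronWorks} = 32.5 + 0.25·36.5, so 0.9375p_{IronWorks} = 41.625 and p_{IronWorks} = 44.4.
Then p_{FlexHub} = 36.5 + 0.25·44.4 = 47.6.
q_{IronWorks} = 112 − 2·44.4 + 47.6 = 70.8.

70.8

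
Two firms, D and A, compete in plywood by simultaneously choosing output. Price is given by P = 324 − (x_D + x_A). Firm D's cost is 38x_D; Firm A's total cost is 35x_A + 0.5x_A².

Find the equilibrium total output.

172.2

Firm D's profit: π = x_D(324 − (x_D + x_A)) − 38x_D.
∂π/∂x_D = 286 − 2x_D − x_A = 0, so x_D = 143 − 0.5x_A.
For A: ∂π/∂x_A = 289 − 3x_A − x_D = 0 ⇒ x_A = 289/3 − (1/3)x_D.
Plugging x_A into D's best response: x_D = 143 − 0.5(289/3 − (1/3)x_D) ⇒ (5/6)x_D = 569/6, so x_D = 113.8.
Then x_A = 289/3 − (1/3)·113.8 = 58.4.
Total output: 113.8 + 58.4 = 172.2.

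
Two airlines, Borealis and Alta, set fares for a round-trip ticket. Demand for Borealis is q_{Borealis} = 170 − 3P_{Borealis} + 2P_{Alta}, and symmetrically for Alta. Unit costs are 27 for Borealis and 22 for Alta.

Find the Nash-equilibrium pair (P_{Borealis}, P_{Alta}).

61.8125, 59.9375

Borealis's profit: π = (P_{Borealis} − 27)(170 − 3P_{Borealis} + 2P_{Alta}).
∂π/∂P_{Borealis} = 251 − 6P_{Borealis} + 2P_{Alta} = 0 ⇒ P_{Borealis} = 251/6 + (1/3)P_{Alta}.
Similarly P_{Alta} = 118/3 + (1/3)P_{Borealis}.
Plugging P_{Alta} into Borealis's best response: P_{Borealis} = 251/6 + (1/3)(118/3 + (1/3)P_{Borealis}) ⇒ (8/9)P_{Borealis} = 989/18, so P_{Borealis} = 61.8125.
Then P_{Alta} = 118/3 + (1/3)·61.8125 = 59.9375.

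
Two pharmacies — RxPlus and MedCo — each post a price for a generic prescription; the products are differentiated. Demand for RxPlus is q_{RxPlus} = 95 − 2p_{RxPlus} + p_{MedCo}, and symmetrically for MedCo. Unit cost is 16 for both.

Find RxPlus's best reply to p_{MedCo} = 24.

RxPlus's profit: π = (p_{RxPlus} − 16)(95 − 2p_{RxPlus} + p_{MedCo}).
∂π/∂p_{RxPlus} = 127 − 4p_{RxPlus} + p_{MedCo} = 0 ⇒ p_{RxPlus} = 31.75 + 0.25p_{MedCo}.
At p_{MedCo} = 24: p_{RxPlus} = 31.75 + 0.25·24 = 37.75.

37.75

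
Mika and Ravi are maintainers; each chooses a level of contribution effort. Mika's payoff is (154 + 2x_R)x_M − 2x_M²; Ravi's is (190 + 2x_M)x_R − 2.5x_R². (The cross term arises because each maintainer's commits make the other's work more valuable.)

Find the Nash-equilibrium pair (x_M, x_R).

Expanding Mika's payoff: 154x_M + 2x_Rx_M − 2x_M².
∂π/∂x_M = 154 + 2x_R − 4x_M = 0, so x_M = 38.5 + 0.5x_R.
Likewise for Ravi: x_R = 38 + 0.4x_M.
Substituting the second reaction function into the first: x_M = 38.5 + 0.5(38 + 0.4x_M), which gives 0.8x_M = 57.5 ⇒ x_M = 71.875.
Then x_R = 38 + 0.4·71.875 = 66.75.

71.875, 66.75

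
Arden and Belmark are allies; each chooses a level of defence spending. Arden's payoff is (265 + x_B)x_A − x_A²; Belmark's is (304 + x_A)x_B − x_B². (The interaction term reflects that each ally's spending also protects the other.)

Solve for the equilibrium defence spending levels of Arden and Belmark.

Expanding Arden's payoff: 265x_A + x_Bx_A − x_A².
∂π/∂x_A = 265 + x_B − 2x_A = 0, so x_A = 132.5 + 0.5x_B.
Likewise for Belmark: x_B = 152 + 0.5x_A.
Solving the two reaction functions simultaneously: (1 − (0.5)(0.5))x_A = 132.5 + 0.5·152, so 0.75x_A = 208.5 and x_A = 278.
Then x_B = 152 + 0.5·278 = 291.

278, 291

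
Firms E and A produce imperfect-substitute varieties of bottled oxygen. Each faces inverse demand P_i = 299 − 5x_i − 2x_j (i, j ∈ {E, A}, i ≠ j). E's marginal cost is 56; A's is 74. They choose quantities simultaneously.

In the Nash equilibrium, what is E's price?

159.125

Firm E's profit: π = x_E(299 − 5x_E − 2x_A) − 56x_E.
∂π/∂x_E = 243 − 10x_E − 2x_A = 0 ⇒ x_E = 24.3 − 0.2x_A.
Similarly x_A = 22.5 − 0.2x_E.
Solving the two reaction functions simultaneously: (1 − (−0.2)(−0.2))x_E = 24.3 − 0.2·22.5, so 0.96x_E = 19.8 and x_E = 20.625.
Then x_A = 22.5 − 0.2·20.625 = 18.375.
P_E = 299 − 5·20.625 − 2·18.375 = 159.125.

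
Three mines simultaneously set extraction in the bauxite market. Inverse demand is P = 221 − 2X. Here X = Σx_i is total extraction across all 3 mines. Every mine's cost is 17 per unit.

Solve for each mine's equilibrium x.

A representative mine's profit is π_i = x_i(221 − 2X) − 17x_i, with X = x_i + Σ_{j≠i} x_j.
First-order condition: 204 − 4x_i − 2Σ_{j≠i} x_j = 0.
In a symmetric equilibrium every mine chooses the same x, so Σ_{j≠i} x_j = 2x. The condition becomes 204 − 8x = 0, giving x = 204/8 = 25.5.

25.5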